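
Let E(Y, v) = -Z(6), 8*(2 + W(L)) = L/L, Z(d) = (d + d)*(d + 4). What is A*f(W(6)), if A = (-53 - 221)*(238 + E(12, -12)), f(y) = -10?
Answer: 323320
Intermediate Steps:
Z(d) = 2*d*(4 + d) (Z(d) = (2*d)*(4 + d) = 2*d*(4 + d))
W(L) = -15/8 (W(L) = -2 + (L/L)/8 = -2 + (⅛)*1 = -2 + ⅛ = -15/8)
E(Y, v) = -120 (E(Y, v) = -2*6*(4 + 6) = -2*6*10 = -1*120 = -120)
A = -32332 (A = (-53 - 221)*(238 - 120) = -274*118 = -32332)
A*f(W(6)) = -32332*(-10) = 323320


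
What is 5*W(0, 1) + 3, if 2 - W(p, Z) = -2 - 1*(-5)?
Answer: -2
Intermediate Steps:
W(p, Z) = -1 (W(p, Z) = 2 - (-2 - 1*(-5)) = 2 - (-2 + 5) = 2 - 1*3 = 2 - 3 = -1)
5*W(0, 1) + 3 = 5*(-1) + 3 = -5 + 3 = -2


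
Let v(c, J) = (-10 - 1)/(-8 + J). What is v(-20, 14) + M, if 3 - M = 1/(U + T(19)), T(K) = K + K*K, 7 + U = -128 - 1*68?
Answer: 137/118 ≈ 1.1610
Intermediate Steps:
v(c, J) = -11/(-8 + J)
U = -203 (U = -7 + (-128 - 1*68) = -7 + (-128 - 68) = -7 - 196 = -203)
T(K) = K + K**2
M = 530/177 (M = 3 - 1/(-203 + 19*(1 + 19)) = 3 - 1/(-203 + 19*20) = 3 - 1/(-203 + 380) = 3 - 1/177 = 530/177 ≈ 2.9944)
v(-20, 14) + M = -11/(-8 + 14) + 530/177 = -11/6 + 530/177 = 137/118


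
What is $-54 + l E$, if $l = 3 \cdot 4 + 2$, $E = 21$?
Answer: $240$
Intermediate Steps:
$l = 14$ ($l = 12 + 2 = 14$)
$-54 + l E = -54 + 14 \cdot 21 = -54 + 294 = 240$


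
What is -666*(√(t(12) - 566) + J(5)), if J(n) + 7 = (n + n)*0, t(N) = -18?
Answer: 4662 - 1332*I*√146 ≈ 4662.0 - 16095.0*I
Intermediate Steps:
J(n) = -7 (J(n) = -7 + (n + n)*0 = -7 + (2*n)*0 = -7 + 0 = -7)
-666*(√(t(12) - 566) + J(5)) = -666*(√(-18 - 566) - 7) = -666*(√(-584) - 7) = -666*(2*I*√146 - 7) = -666*(-7 + 2*I*√146) = 4662 - 1332*I*√146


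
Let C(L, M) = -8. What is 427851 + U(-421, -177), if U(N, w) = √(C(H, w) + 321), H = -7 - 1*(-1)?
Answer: 427851 + √313 ≈ 4.2787e+5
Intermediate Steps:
H = -6 (H = -7 + 1 = -6)
U(N, w) = √313 (U(N, w) = √(-8 + 321) = √313)
427851 + U(-421, -177) = 427851 + √313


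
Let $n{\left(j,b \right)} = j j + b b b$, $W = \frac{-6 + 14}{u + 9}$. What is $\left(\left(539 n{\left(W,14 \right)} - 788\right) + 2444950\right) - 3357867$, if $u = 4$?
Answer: $\frac{95572055}{169} \approx 5.6552 \cdot 10^{5}$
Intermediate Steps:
$W = \frac{8}{13}$ ($W = \frac{-6 + 14}{4 + 9} = \frac{8}{13} \approx 0.61539$)
$n{\left(j,b \right)} = b^{3} + j^{2}$ ($n{\left(j,b \right)} = j^{2} + b^{2} b = j^{2} + b^{3} = b^{3} + j^{2}$)
$\left(\left(539 n{\left(W,14 \right)} - 788\right) + 2444950\right) - 3357867 = \left(\left(539 \left(14^{3} + \left(\frac{8}{13}\right)^{2}\right) - 788\right) + 2444950\right) - 3357867 = \left(\left(539 \left(2744 + \frac{64}{169}\right) - 788\right) + 2444950\right) - 3357867 = \left(\left(539 \cdot \frac{463800}{169} - 788\right) + 2444950\right) - 3357867 = \left(\left(\frac{249988200}{169} - 788\right) + 2444950\right) - 3357867 = \left(\frac{249855028}{169} + 2444950\right) - 3357867 = \frac{663051578}{169} - 3357867 = \frac{95572055}{169}$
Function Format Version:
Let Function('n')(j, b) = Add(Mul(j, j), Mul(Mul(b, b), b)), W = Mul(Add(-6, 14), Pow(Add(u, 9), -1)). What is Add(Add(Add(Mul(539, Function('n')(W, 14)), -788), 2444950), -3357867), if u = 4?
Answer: Rational(95572055, 169) ≈ 5.6552e+5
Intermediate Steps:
W = Rational(8, 13) (W = Mul(Add(-6, 14), Pow(Add(4, 9), -1)) = Mul(8, Pow(13, -1)) = Mul(8, Rational(1, 13)) = Rational(8, 13) ≈ 0.61539)
Function('n')(j, b) = Add(Pow(b, 3), Pow(j, 2)) (Function('n')(j, b) = Add(Pow(j, 2), Mul(Pow(b, 2), b)) = Add(Pow(j, 2), Pow(b, 3)) = Add(Pow(b, 3), Pow(j, 2)))
Add(Add(Add(Mul(539, Function('n')(W, 14)), -788), 2444950), -3357867) = Add(Add(Add(Mul(539, Add(Pow(14, 3), Pow(Rational(8, 13), 2))), -788), 2444950), -3357867) = Add(Add(Add(Mul(539, Add(2744, Rational(64, 169))), -788), 2444950), -3357867) = Add(Add(Add(Mul(539, Rational(463800, 169)), -788), 2444950), -3357867) = Add(Add(Add(Rational(249988200, 169), -788), 2444950), -3357867) = Add(Add(Rational(249855028, 169), 2444950), -3357867) = Add(Rational(663051578, 169), -3357867) = Rational(95572055, 169)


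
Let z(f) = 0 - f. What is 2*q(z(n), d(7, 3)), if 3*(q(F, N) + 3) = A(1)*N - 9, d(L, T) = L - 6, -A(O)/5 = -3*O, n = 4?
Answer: -2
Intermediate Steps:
A(O) = 15*O (A(O) = -(-15)*O = 15*O)
d(L, T) = -6 + L
z(f) = -f
q(F, N) = -6 + 5*N (q(F, N) = -3 + ((15*1)*N - 9)/3 = -3 + (15*N - 9)/3 = -3 + (-9 + 15*N)/3 = -3 + (-3 + 5*N) = -6 + 5*N)
2*q(z(n), d(7, 3)) = 2*(-6 + 5*(-6 + 7)) = 2*(-6 + 5*1) = 2*(-6 + 5) = 2*(-1) = -2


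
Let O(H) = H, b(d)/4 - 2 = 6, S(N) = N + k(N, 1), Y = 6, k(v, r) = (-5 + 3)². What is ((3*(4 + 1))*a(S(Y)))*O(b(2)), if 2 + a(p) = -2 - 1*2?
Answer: -2880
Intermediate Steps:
k(v, r) = 4 (k(v, r) = (-2)² = 4)
S(N) = 4 + N (S(N) = N + 4 = 4 + N)
b(d) = 32 (b(d) = 8 + 4*6 = 8 + 24 = 32)
a(p) = -6 (a(p) = -2 + (-2 - 1*2) = -2 + (-2 - 2) = -2 - 4 = -6)
((3*(4 + 1))*a(S(Y)))*O(b(2)) = ((3*(4 + 1))*(-6))*32 = ((3*5)*(-6))*32 = (15*(-6))*32 = -90*32 = -2880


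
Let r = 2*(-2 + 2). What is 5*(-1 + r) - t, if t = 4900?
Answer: -4905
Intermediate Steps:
r = 0 (r = 2*0 = 0)
5*(-1 + r) - t = 5*(-1 + 0) - 1*4900 = 5*(-1) - 4900 = -5 - 4900 = -4905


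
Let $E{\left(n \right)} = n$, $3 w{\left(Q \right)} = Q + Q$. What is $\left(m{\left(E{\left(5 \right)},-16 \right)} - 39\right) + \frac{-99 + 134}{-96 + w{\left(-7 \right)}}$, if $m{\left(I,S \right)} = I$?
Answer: $- \frac{10373}{302} \approx -34.348$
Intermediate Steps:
$w{\left(Q \right)} = \frac{2 Q}{3}$ ($w{\left(Q \right)} = \frac{Q + Q}{3} = \frac{2 Q}{3}$)
$\left(m{\left(E{\left(5 \right)},-16 \right)} - 39\right) + \frac{-99 + 134}{-96 + w{\left(-7 \right)}} = \left(5 - 39\right) + \frac{-99 + 134}{-96 + \frac{2}{3} \left(-7\right)} = -34 + \frac{35}{-96 - \frac{14}{3}} = -34 + \frac{35}{- \frac{302}{3}} = -34 + 35 \left(- \frac{3}{302}\right) = -34 - \frac{105}{302} = - \frac{10373}{302}$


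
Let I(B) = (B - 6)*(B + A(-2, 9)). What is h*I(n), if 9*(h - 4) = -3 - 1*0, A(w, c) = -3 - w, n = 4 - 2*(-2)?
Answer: 154/3 ≈ 51.333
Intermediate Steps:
n = 8 (n = 4 + 4 = 8)
h = 11/3 (h = 4 + (-3 - 1*0)/9 = 4 + (-3 + 0)/9 = 4 + (1/9)*(-3) = 4 - 1/3 = 11/3 ≈ 3.6667)
I(B) = (-1 + B)*(-6 + B) (I(B) = (B - 6)*(B + (-3 - 1*(-2))) = (-6 + B)*(B + (-3 + 2)) = (-6 + B)*(B - 1) = (-6 + B)*(-1 + B) = (-1 + B)*(-6 + B))
h*I(n) = 11*(6 + 8**2 - 7*8)/3 = 11*(6 + 64 - 56)/3 = (11/3)*14 = 154/3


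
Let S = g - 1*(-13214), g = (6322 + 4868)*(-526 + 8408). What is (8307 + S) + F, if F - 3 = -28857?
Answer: 88192247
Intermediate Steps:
F = -28854 (F = 3 - 28857 = -28854)
g = 88199580 (g = 11190*7882 = 88199580)
S = 88212794 (S = 88199580 - 1*(-13214) = 88199580 + 13214 = 88212794)
(8307 + S) + F = (8307 + 88212794) - 28854 = 88221101 - 28854 = 88192247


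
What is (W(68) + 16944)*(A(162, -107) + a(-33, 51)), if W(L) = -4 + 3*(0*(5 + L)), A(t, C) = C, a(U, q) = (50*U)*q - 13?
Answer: -1427533800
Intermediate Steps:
a(U, q) = -13 + 50*U*q (a(U, q) = 50*U*q - 13 = -13 + 50*U*q)
W(L) = -4 (W(L) = -4 + 3*0 = -4 + 0 = -4)
(W(68) + 16944)*(A(162, -107) + a(-33, 51)) = (-4 + 16944)*(-107 + (-13 + 50*(-33)*51)) = 16940*(-107 + (-13 - 84150)) = 16940*(-107 - 84163) = 16940*(-84270) = -1427533800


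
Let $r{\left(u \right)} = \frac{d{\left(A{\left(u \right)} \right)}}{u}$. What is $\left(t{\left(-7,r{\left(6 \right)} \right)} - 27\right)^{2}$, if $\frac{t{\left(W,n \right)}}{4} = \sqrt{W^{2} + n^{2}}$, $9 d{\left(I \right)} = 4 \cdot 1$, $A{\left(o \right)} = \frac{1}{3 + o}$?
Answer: $\frac{1103041}{729} - 40 \sqrt{1429} \approx 1.0031$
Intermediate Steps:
$d{\left(I \right)} = \frac{4}{9}$ ($d{\left(I \right)} = \frac{4 \cdot 1}{9} = \frac{1}{9} \cdot 4 = \frac{4}{9}$)
$r{\left(u \right)} = \frac{4}{9 u}$
$t{\left(W,n \right)} = 4 \sqrt{W^{2} + n^{2}}$
$\left(t{\left(-7,r{\left(6 \right)} \right)} - 27\right)^{2} = \left(4 \sqrt{\left(-7\right)^{2} + \left(\frac{4}{9 \cdot 6}\right)^{2}} - 27\right)^{2} = \left(4 \sqrt{49 + \left(\frac{4}{9} \cdot \frac{1}{6}\right)^{2}} - 27\right)^{2} = \left(4 \sqrt{49 + \left(\frac{2}{27}\right)^{2}} - 27\right)^{2} = \left(4 \sqrt{49 + \frac{4}{729}} - 27\right)^{2} = \left(4 \sqrt{\frac{35725}{729}} - 27\right)^{2} = \left(4 \frac{5 \sqrt{1429}}{27} - 27\right)^{2} = \left(\frac{20 \sqrt{1429}}{27} - 27\right)^{2} = \left(-27 + \frac{20 \sqrt{1429}}{27}\right)^{2}$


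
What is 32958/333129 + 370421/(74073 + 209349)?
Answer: 44246333195/31472029146 ≈ 1.4059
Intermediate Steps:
32958/333129 + 370421/(74073 + 209349) = 32958*(1/333129) + 370421/283422 = 10986/111043 + 370421*(1/283422) = 10986/111043 + 370421/283422 = 44246333195/31472029146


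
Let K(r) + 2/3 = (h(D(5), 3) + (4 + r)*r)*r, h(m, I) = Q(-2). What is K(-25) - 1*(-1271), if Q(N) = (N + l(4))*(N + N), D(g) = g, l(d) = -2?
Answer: -36764/3 ≈ -12255.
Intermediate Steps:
Q(N) = 2*N*(-2 + N) (Q(N) = (N - 2)*(N + N) = (-2 + N)*(2*N) = 2*N*(-2 + N))
h(m, I) = 16 (h(m, I) = 2*(-2)*(-2 - 2) = 2*(-2)*(-4) = 16)
K(r) = -⅔ + r*(16 + r*(4 + r)) (K(r) = -⅔ + (16 + (4 + r)*r)*r = -⅔ + (16 + r*(4 + r))*r = -⅔ + r*(16 + r*(4 + r)))
K(-25) - 1*(-1271) = (-⅔ + (-25)³ + 4*(-25)² + 16*(-25)) - 1*(-1271) = (-⅔ - 15625 + 4*625 - 400) + 1271 = (-⅔ - 15625 + 2500 - 400) + 1271 = -40577/3 + 1271 = -36764/3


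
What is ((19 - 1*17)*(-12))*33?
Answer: -792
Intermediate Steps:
((19 - 1*17)*(-12))*33 = ((19 - 17)*(-12))*33 = (2*(-12))*33 = -24*33 = -792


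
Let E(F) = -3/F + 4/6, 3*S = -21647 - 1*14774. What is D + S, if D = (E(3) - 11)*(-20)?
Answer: -35741/3 ≈ -11914.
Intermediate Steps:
S = -36421/3 (S = (-21647 - 1*14774)/3 = (-21647 - 14774)/3 = (⅓)*(-36421) = -36421/3 ≈ -12140.)
E(F) = ⅔ - 3/F (E(F) = -3/F + 4*(⅙) = -3/F + ⅔ = ⅔ - 3/F)
D = 680/3 (D = ((⅔ - 3/3) - 11)*(-20) = ((⅔ - 3*⅓) - 11)*(-20) = ((⅔ - 1) - 11)*(-20) = (-⅓ - 11)*(-20) = -34/3*(-20) = 680/3 ≈ 226.67)
D + S = 680/3 - 36421/3 = -35741/3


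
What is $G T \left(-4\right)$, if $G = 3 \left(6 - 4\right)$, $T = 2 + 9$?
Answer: $-264$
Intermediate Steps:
$T = 11$
$G = 6$ ($G = 3 \cdot 2 = 6$)
$G T \left(-4\right) = 6 \cdot 11 \left(-4\right) = 66 \left(-4\right) = -264$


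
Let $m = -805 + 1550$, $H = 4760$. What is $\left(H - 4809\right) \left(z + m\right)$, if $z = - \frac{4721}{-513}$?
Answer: $- \frac{18958394}{513} \approx -36956.0$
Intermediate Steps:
$m = 745$
$z = \frac{4721}{513}$ ($z = \left(-4721\right) \left(- \frac{1}{513}\right) = \frac{4721}{513} \approx 9.2027$)
$\left(H - 4809\right) \left(z + m\right) = \left(4760 - 4809\right) \left(\frac{4721}{513} + 745\right) = \left(-49\right) \frac{386906}{513} = - \frac{18958394}{513}$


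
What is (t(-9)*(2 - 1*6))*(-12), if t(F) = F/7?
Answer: -432/7 ≈ -61.714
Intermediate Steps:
t(F) = F/7 (t(F) = F*(1/7) = F/7)
(t(-9)*(2 - 1*6))*(-12) = (((1/7)*(-9))*(2 - 1*6))*(-12) = -9*(2 - 6)/7*(-12) = -9/7*(-4)*(-12) = (36/7)*(-12) = -432/7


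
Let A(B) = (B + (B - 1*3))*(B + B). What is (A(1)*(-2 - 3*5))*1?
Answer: 34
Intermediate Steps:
A(B) = 2*B*(-3 + 2*B) (A(B) = (B + (B - 3))*(2*B) = (B + (-3 + B))*(2*B) = (-3 + 2*B)*(2*B) = 2*B*(-3 + 2*B))
(A(1)*(-2 - 3*5))*1 = ((2*1*(-3 + 2*1))*(-2 - 3*5))*1 = ((2*1*(-3 + 2))*(-2 - 15))*1 = ((2*1*(-1))*(-17))*1 = -2*(-17)*1 = 34*1 = 34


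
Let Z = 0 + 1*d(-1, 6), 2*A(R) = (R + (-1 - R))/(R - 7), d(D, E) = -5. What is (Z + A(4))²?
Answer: 841/36 ≈ 23.361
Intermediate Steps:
A(R) = -1/(2*(-7 + R)) (A(R) = ((R + (-1 - R))/(R - 7))/2 = (-1/(-7 + R))/2 = -1/(2*(-7 + R)))
Z = -5 (Z = 0 + 1*(-5) = 0 - 5 = -5)
(Z + A(4))² = (-5 - 1/(-14 + 2*4))² = (-5 - 1/(-14 + 8))² = (-5 - 1/(-6))² = (-5 - 1*(-⅙))² = (-5 + ⅙)² = (-29/6)² = 841/36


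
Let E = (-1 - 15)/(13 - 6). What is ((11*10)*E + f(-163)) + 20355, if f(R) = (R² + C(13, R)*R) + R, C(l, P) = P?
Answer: 511550/7 ≈ 73079.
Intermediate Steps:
E = -16/7 ≈ -2.2857
f(R) = R + 2*R² (f(R) = (R² + R*R) + R = (R² + R²) + R = 2*R² + R = R + 2*R²)
((11*10)*E + f(-163)) + 20355 = ((11*10)*(-16/7) - 163*(1 + 2*(-163))) + 20355 = (110*(-16/7) - 163*(1 - 326)) + 20355 = (-1760/7 - 163*(-325)) + 20355 = (-1760/7 + 52975) + 20355 = 369065/7 + 20355 = 511550/7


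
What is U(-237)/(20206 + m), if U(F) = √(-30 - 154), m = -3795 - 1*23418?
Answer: -2*I*√46/7007 ≈ -0.0019359*I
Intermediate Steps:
m = -27213 (m = -3795 - 23418 = -27213)
U(F) = 2*I*√46 (U(F) = √(-184) = 2*I*√46)
U(-237)/(20206 + m) = (2*I*√46)/(20206 - 27213) = (2*I*√46)/(-7007) = (2*I*√46)*(-1/7007) = -2*I*√46/7007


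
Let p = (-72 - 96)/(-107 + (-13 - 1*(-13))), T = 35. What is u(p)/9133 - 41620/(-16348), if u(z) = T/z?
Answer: 2282879305/895837704 ≈ 2.5483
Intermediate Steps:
p = 168/107 (p = -168/(-107 + (-13 + 13)) = -168/(-107 + 0) = -168/(-107) = -168*(-1/107) = 168/107 ≈ 1.5701)
u(z) = 35/z
u(p)/9133 - 41620/(-16348) = (35/(168/107))/9133 - 41620/(-16348) = (35*(107/168))*(1/9133) - 41620*(-1/16348) = (535/24)*(1/9133) + 10405/4087 = 535/219192 + 10405/4087 = 2282879305/895837704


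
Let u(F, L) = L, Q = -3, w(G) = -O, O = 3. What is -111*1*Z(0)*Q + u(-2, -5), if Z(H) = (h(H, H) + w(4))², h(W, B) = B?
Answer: 2992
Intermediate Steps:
w(G) = -3 (w(G) = -1*3 = -3)
Z(H) = (-3 + H)² (Z(H) = (H - 3)² = (-3 + H)²)
-111*1*Z(0)*Q + u(-2, -5) = -111*1*(-3 + 0)²*(-3) - 5 = -111*1*(-3)²*(-3) - 5 = -111*1*9*(-3) - 5 = -999*(-3) - 5 = -111*(-27) - 5 = 2997 - 5 = 2992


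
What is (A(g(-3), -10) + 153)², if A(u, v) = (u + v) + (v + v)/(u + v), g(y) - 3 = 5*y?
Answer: 2105401/121 ≈ 17400.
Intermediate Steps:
g(y) = 3 + 5*y
A(u, v) = u + v + 2*v/(u + v) (A(u, v) = (u + v) + (2*v)/(u + v) = (u + v) + 2*v/(u + v) = u + v + 2*v/(u + v))
(A(g(-3), -10) + 153)² = (((3 + 5*(-3))² + (-10)² + 2*(-10) + 2*(3 + 5*(-3))*(-10))/((3 + 5*(-3)) - 10) + 153)² = (((3 - 15)² + 100 - 20 + 2*(3 - 15)*(-10))/((3 - 15) - 10) + 153)² = (((-12)² + 100 - 20 + 2*(-12)*(-10))/(-12 - 10) + 153)² = ((144 + 100 - 20 + 240)/(-22) + 153)² = (-1/22*464 + 153)² = (-232/11 + 153)² = (1451/11)² = 2105401/121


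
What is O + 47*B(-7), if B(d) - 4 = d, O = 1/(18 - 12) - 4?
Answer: -869/6 ≈ -144.83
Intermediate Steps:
O = -23/6 (O = 1/6 - 4 = ⅙ - 4 = -23/6 ≈ -3.8333)
B(d) = 4 + d
O + 47*B(-7) = -23/6 + 47*(4 - 7) = -23/6 + 47*(-3) = -23/6 - 141 = -869/6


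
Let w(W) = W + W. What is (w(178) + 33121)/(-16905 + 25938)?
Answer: 11159/3011 ≈ 3.7061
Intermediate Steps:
w(W) = 2*W
(w(178) + 33121)/(-16905 + 25938) = (2*178 + 33121)/(-16905 + 25938) = (356 + 33121)/9033 = 33477*(1/9033) = 11159/3011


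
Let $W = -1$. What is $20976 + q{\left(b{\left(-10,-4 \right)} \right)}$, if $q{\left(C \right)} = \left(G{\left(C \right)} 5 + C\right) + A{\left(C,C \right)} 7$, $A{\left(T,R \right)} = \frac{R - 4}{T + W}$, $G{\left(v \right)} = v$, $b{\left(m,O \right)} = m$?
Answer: $\frac{230174}{11} \approx 20925.0$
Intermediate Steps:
$A{\left(T,R \right)} = \frac{-4 + R}{-1 + T}$ ($A{\left(T,R \right)} = \frac{R - 4}{T - 1} = \frac{-4 + R}{-1 + T}$)
$q{\left(C \right)} = 6 C + \frac{7 \left(-4 + C\right)}{-1 + C}$ ($q{\left(C \right)} = \left(C 5 + C\right) + \frac{-4 + C}{-1 + C} 7 = \left(5 C + C\right) + \frac{7 \left(-4 + C\right)}{-1 + C} = 6 C + \frac{7 \left(-4 + C\right)}{-1 + C}$)
$20976 + q{\left(b{\left(-10,-4 \right)} \right)} = 20976 + \frac{-28 - 10 + 6 \left(-10\right)^{2}}{-1 - 10} = 20976 + \frac{-28 - 10 + 6 \cdot 100}{-11} = 20976 - \frac{-28 - 10 + 600}{11} = 20976 - \frac{562}{11} = \frac{230174}{11}$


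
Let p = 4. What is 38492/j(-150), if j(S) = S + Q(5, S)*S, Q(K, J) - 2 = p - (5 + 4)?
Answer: 9623/75 ≈ 128.31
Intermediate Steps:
Q(K, J) = -3 (Q(K, J) = 2 + (4 - (5 + 4)) = 2 + (4 - 1*9) = 2 + (4 - 9) = 2 - 5 = -3)
j(S) = -2*S (j(S) = S - 3*S = -2*S)
38492/j(-150) = 38492/((-2*(-150))) = 38492/300 = 38492*(1/300) = 9623/75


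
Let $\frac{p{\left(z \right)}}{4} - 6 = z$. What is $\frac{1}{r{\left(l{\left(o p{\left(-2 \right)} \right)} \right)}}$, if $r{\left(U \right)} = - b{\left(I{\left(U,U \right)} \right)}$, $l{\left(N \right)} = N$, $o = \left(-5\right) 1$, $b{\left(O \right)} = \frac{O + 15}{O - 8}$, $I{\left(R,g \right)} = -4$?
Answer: $\frac{12}{11} \approx 1.0909$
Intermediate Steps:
$p{\left(z \right)} = 24 + 4 z$
$b{\left(O \right)} = \frac{15 + O}{-8 + O}$
$o = -5$
$r{\left(U \right)} = \frac{11}{12}$ ($r{\left(U \right)} = - \frac{15 - 4}{-8 - 4} = - \frac{11}{-12} = - \frac{\left(-1\right) 11}{12} = \left(-1\right) \left(- \frac{11}{12}\right) = \frac{11}{12}$)
$\frac{1}{r{\left(l{\left(o p{\left(-2 \right)} \right)} \right)}} = \frac{1}{\frac{11}{12}} = \frac{12}{11}$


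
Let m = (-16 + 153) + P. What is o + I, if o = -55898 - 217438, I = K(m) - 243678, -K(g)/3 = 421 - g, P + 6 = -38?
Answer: -517998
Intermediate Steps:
P = -44 (P = -6 - 38 = -44)
m = 93 (m = (-16 + 153) - 44 = 137 - 44 = 93)
K(g) = -1263 + 3*g (K(g) = -3*(421 - g) = -1263 + 3*g)
I = -244662 (I = (-1263 + 3*93) - 243678 = (-1263 + 279) - 243678 = -984 - 243678 = -244662)
o = -273336
o + I = -273336 - 244662 = -517998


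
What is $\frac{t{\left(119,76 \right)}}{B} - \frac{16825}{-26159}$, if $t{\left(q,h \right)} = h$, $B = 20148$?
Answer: $\frac{85244546}{131762883} \approx 0.64695$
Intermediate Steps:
$\frac{t{\left(119,76 \right)}}{B} - \frac{16825}{-26159} = \frac{76}{20148} - \frac{16825}{-26159} = 76 \cdot \frac{1}{20148} - - \frac{16825}{26159} = \frac{19}{5037} + \frac{16825}{26159} = \frac{85244546}{131762883}$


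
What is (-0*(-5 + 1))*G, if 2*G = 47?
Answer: 0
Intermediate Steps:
G = 47/2 (G = (1/2)*47 = 47/2 ≈ 23.500)
(-0*(-5 + 1))*G = -0*(-5 + 1)*(47/2) = -0*(-4)*(47/2) = -36*0*(47/2) = 0*(47/2) = 0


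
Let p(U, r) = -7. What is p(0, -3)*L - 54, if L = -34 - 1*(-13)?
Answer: 93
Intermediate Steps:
L = -21 (L = -34 + 13 = -21)
p(0, -3)*L - 54 = -7*(-21) - 54 = 147 - 54 = 93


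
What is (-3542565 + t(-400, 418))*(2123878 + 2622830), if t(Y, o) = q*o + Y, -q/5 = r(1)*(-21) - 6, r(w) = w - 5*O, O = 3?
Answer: -19674558788580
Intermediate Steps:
r(w) = -15 + w (r(w) = w - 5*3 = w - 15 = -15 + w)
q = -1440 (q = -5*((-15 + 1)*(-21) - 6) = -5*(-14*(-21) - 6) = -5*(294 - 6) = -5*288 = -1440)
t(Y, o) = Y - 1440*o (t(Y, o) = -1440*o + Y = Y - 1440*o)
(-3542565 + t(-400, 418))*(2123878 + 2622830) = (-3542565 + (-400 - 1440*418))*(2123878 + 2622830) = (-3542565 + (-400 - 601920))*4746708 = (-3542565 - 602320)*4746708 = -4144885*4746708 = -19674558788580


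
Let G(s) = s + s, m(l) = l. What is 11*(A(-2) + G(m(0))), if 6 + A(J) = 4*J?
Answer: -154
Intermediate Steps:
A(J) = -6 + 4*J
G(s) = 2*s
11*(A(-2) + G(m(0))) = 11*((-6 + 4*(-2)) + 2*0) = 11*((-6 - 8) + 0) = 11*(-14 + 0) = 11*(-14) = -154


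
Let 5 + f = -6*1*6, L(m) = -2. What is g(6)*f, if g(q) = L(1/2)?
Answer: 82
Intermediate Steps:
g(q) = -2
f = -41 (f = -5 - 6*1*6 = -5 - 6*6 = -5 - 36 = -41)
g(6)*f = -2*(-41) = 82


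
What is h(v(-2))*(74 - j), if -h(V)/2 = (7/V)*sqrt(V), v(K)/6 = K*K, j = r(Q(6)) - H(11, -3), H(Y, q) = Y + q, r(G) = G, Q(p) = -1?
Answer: -581*sqrt(6)/6 ≈ -237.19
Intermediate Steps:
j = -9 (j = -1 - (11 - 3) = -1 - 1*8 = -1 - 8 = -9)
v(K) = 6*K**2 (v(K) = 6*(K*K) = 6*K**2)
h(V) = -14/sqrt(V) (h(V) = -2*7/V*sqrt(V) = -14/sqrt(V))
h(v(-2))*(74 - j) = (-14*sqrt(6)/12)*(74 - 1*(-9)) = (-14*sqrt(6)/12)*(74 + 9) = -7*sqrt(6)/6*83 = -581*sqrt(6)/6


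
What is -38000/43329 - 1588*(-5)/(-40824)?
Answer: -157945355/147405258 ≈ -1.0715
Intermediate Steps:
-38000/43329 - 1588*(-5)/(-40824) = -38000*1/43329 + 7940*(-1/40824) = -38000/43329 - 1985/10206 = -157945355/147405258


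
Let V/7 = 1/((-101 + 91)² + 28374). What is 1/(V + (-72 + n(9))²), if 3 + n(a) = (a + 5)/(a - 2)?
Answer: 28474/151737953 ≈ 0.00018765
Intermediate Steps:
n(a) = -3 + (5 + a)/(-2 + a) (n(a) = -3 + (a + 5)/(a - 2) = -3 + (5 + a)/(-2 + a))
V = 7/28474 (V = 7/((-101 + 91)² + 28374) = 7/((-10)² + 28374) = 7/(100 + 28374) = 7/28474 ≈ 0.00024584)
1/(V + (-72 + n(9))²) = 1/(7/28474 + (-72 + (11 - 2*9)/(-2 + 9))²) = 1/(7/28474 + (-72 + (11 - 18)/7)²) = 1/(7/28474 + (-72 + (⅐)*(-7))²) = 1/(7/28474 + (-72 - 1)²) = 1/(7/28474 + (-73)²) = 1/(7/28474 + 5329) = 1/(151737953/28474) = 28474/151737953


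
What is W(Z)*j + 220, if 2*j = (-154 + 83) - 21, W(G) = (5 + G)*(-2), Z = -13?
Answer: -516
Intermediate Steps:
W(G) = -10 - 2*G
j = -46 (j = ((-154 + 83) - 21)/2 = (-71 - 21)/2 = (½)*(-92) = -46)
W(Z)*j + 220 = (-10 - 2*(-13))*(-46) + 220 = (-10 + 26)*(-46) + 220 = 16*(-46) + 220 = -736 + 220 = -516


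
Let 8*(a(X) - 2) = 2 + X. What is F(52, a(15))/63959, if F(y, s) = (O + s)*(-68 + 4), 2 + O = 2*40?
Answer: -5256/63959 ≈ -0.082178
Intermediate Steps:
O = 78 (O = -2 + 2*40 = -2 + 80 = 78)
a(X) = 9/4 + X/8 (a(X) = 2 + (2 + X)/8 = 2 + (1/4 + X/8) = 9/4 + X/8)
F(y, s) = -4992 - 64*s (F(y, s) = (78 + s)*(-68 + 4) = (78 + s)*(-64) = -4992 - 64*s)
F(52, a(15))/63959 = (-4992 - 64*(9/4 + (1/8)*15))/63959 = (-4992 - 64*(9/4 + 15/8))*(1/63959) = (-4992 - 64*33/8)*(1/63959) = (-4992 - 264)*(1/63959) = -5256*1/63959 = -5256/63959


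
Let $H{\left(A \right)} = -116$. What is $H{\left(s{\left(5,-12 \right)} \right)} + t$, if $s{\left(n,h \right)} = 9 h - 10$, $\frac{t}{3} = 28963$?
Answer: $86773$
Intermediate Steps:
$t = 86889$ ($t = 3 \cdot 28963 = 86889$)
$s{\left(n,h \right)} = -10 + 9 h$
$H{\left(s{\left(5,-12 \right)} \right)} + t = -116 + 86889 = 86773$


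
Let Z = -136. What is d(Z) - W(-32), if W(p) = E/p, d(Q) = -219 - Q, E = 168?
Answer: -311/4 ≈ -77.750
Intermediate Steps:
W(p) = 168/p
d(Z) - W(-32) = (-219 - 1*(-136)) - 168/(-32) = (-219 + 136) - 168*(-1)/32 = -83 - 1*(-21/4) = -83 + 21/4 = -311/4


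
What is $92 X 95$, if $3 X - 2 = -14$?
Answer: $-34960$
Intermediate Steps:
$X = -4$ ($X = \frac{2}{3} + \frac{1}{3} \left(-14\right) = \frac{2}{3} - \frac{14}{3} = -4$)
$92 X 95 = 92 \left(-4\right) 95 = \left(-368\right) 95 = -34960$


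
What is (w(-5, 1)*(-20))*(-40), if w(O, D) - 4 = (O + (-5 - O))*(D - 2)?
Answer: 7200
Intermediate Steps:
w(O, D) = 14 - 5*D (w(O, D) = 4 + (O + (-5 - O))*(D - 2) = 4 - 5*(-2 + D) = 4 + (10 - 5*D) = 14 - 5*D)
(w(-5, 1)*(-20))*(-40) = ((14 - 5*1)*(-20))*(-40) = ((14 - 5)*(-20))*(-40) = (9*(-20))*(-40) = -180*(-40) = 7200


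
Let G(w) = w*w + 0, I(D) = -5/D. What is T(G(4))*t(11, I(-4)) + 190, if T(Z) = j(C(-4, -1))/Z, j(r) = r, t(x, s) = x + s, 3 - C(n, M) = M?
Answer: 3089/16 ≈ 193.06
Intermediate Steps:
C(n, M) = 3 - M
t(x, s) = s + x
G(w) = w**2 (G(w) = w**2 + 0 = w**2)
T(Z) = 4/Z (T(Z) = (3 - 1*(-1))/Z = (3 + 1)/Z = 4/Z)
T(G(4))*t(11, I(-4)) + 190 = (4/(4**2))*(-5/(-4) + 11) + 190 = (4/16)*(-5*(-1/4) + 11) + 190 = (4*(1/16))*(5/4 + 11) + 190 = (1/4)*(49/4) + 190 = 49/16 + 190 = 3089/16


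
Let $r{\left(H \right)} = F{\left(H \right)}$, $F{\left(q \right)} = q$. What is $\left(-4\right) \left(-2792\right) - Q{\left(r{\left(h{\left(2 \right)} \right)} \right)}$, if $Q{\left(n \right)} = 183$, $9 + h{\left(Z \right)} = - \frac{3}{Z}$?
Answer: $10985$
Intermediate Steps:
$h{\left(Z \right)} = -9 - \frac{3}{Z}$
$r{\left(H \right)} = H$
$\left(-4\right) \left(-2792\right) - Q{\left(r{\left(h{\left(2 \right)} \right)} \right)} = \left(-4\right) \left(-2792\right) - 183 = 11168 - 183 = 10985$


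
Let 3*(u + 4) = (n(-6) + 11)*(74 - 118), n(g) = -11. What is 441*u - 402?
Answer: -2166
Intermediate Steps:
u = -4 (u = -4 + ((-11 + 11)*(74 - 118))/3 = -4 + (0*(-44))/3 = -4 + (1/3)*0 = -4 + 0 = -4)
441*u - 402 = 441*(-4) - 402 = -1764 - 402 = -2166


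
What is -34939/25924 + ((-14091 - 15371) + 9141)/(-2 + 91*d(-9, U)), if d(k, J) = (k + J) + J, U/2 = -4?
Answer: 447245501/59028948 ≈ 7.5767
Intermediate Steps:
U = -8 (U = 2*(-4) = -8)
d(k, J) = k + 2*J (d(k, J) = (J + k) + J = k + 2*J)
-34939/25924 + ((-14091 - 15371) + 9141)/(-2 + 91*d(-9, U)) = -34939/25924 + ((-14091 - 15371) + 9141)/(-2 + 91*(-9 + 2*(-8))) = -34939*1/25924 + (-29462 + 9141)/(-2 + 91*(-9 - 16)) = -34939/25924 - 20321/(-2 + 91*(-25)) = -34939/25924 - 20321/(-2 - 2275) = -34939/25924 - 20321/(-2277) = -34939/25924 - 20321*(-1/2277) = -34939/25924 + 20321/2277 = 447245501/59028948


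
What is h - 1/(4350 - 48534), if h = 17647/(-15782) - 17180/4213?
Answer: -7632345621749/1468887492072 ≈ -5.1960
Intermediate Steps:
h = -345481571/66489566 (h = 17647*(-1/15782) - 17180*1/4213 = -17647/15782 - 17180/4213 = -345481571/66489566 ≈ -5.1960)
h - 1/(4350 - 48534) = -345481571/66489566 - 1/(4350 - 48534) = -345481571/66489566 - 1/(-44184) = -345481571/66489566 - 1*(-1/44184) = -345481571/66489566 + 1/44184 = -7632345621749/1468887492072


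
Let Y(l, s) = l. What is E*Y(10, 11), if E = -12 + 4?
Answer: -80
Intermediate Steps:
E = -8
E*Y(10, 11) = -8*10 = -80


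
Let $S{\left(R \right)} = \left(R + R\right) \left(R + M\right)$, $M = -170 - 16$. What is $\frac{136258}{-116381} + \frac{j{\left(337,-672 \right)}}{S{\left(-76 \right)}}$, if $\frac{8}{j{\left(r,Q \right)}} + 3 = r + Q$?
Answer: $- \frac{229262921893}{195818480884} \approx -1.1708$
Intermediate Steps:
$M = -186$ ($M = -170 - 16 = -186$)
$S{\left(R \right)} = 2 R \left(-186 + R\right)$ ($S{\left(R \right)} = \left(R + R\right) \left(R - 186\right) = 2 R \left(-186 + R\right)$)
$j{\left(r,Q \right)} = \frac{8}{-3 + Q + r}$ ($j{\left(r,Q \right)} = \frac{8}{-3 + \left(r + Q\right)} = \frac{8}{-3 + \left(Q + r\right)} = \frac{8}{-3 + Q + r}$)
$\frac{136258}{-116381} + \frac{j{\left(337,-672 \right)}}{S{\left(-76 \right)}} = \frac{136258}{-116381} + \frac{8 \frac{1}{-3 - 672 + 337}}{2 \left(-76\right) \left(-186 - 76\right)} = 136258 \left(- \frac{1}{116381}\right) + \frac{8 \frac{1}{-338}}{2 \left(-76\right) \left(-262\right)} = - \frac{136258}{116381} + \frac{8 \left(- \frac{1}{338}\right)}{39824} = - \frac{136258}{116381} - \frac{1}{1682564} = - \frac{229262921893}{195818480884}$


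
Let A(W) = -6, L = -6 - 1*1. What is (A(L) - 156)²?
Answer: 26244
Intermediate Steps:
L = -7 (L = -6 - 1 = -7)
(A(L) - 156)² = (-6 - 156)² = (-162)² = 26244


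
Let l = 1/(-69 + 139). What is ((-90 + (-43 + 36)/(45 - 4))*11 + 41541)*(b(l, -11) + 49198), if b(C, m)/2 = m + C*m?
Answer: 408776329798/205 ≈ 1.9940e+9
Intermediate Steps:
l = 1/70 ≈ 0.014286
b(C, m) = 2*m + 2*C*m (b(C, m) = 2*(m + C*m) = 2*m + 2*C*m)
((-90 + (-43 + 36)/(45 - 4))*11 + 41541)*(b(l, -11) + 49198) = ((-90 + (-43 + 36)/(45 - 4))*11 + 41541)*(2*(-11)*(1 + 1/70) + 49198) = ((-90 - 7/41)*11 + 41541)*(2*(-11)*(71/70) + 49198) = ((-90 - 7*1/41)*11 + 41541)*(-781/35 + 49198) = ((-90 - 7/41)*11 + 41541)*(1721149/35) = (-3697/41*11 + 41541)*(1721149/35) = (-40667/41 + 41541)*(1721149/35) = (1662514/41)*(1721149/35) = 408776329798/205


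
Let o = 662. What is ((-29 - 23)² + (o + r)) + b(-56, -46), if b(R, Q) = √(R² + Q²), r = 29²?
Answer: 4207 + 2*√1313 ≈ 4279.5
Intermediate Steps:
r = 841
b(R, Q) = √(Q² + R²)
((-29 - 23)² + (o + r)) + b(-56, -46) = ((-29 - 23)² + (662 + 841)) + √((-46)² + (-56)²) = ((-52)² + 1503) + √(2116 + 3136) = (2704 + 1503) + √5252 = 4207 + 2*√1313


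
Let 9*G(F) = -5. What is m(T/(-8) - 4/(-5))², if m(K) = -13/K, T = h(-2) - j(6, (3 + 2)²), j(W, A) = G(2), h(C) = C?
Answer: 21902400/124609 ≈ 175.77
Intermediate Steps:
G(F) = -5/9 (G(F) = (⅑)*(-5) = -5/9)
j(W, A) = -5/9
T = -13/9 (T = -2 - 1*(-5/9) = -2 + 5/9 = -13/9 ≈ -1.4444)
m(T/(-8) - 4/(-5))² = (-13/(-13/9/(-8) - 4/(-5)))² = (-13/(-13/9*(-⅛) - 4*(-⅕)))² = (-13/(13/72 + ⅘))² = (-13/353/360)² = (-13*360/353)² = (-4680/353)² = 21902400/124609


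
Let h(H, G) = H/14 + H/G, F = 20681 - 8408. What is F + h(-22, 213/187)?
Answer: 18267902/1491 ≈ 12252.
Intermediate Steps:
F = 12273
h(H, G) = H/14 + H/G (h(H, G) = H*(1/14) + H/G = H/14 + H/G)
F + h(-22, 213/187) = 12273 + ((1/14)*(-22) - 22/(213/187)) = 12273 + (-11/7 - 22/(213*(1/187))) = 12273 + (-11/7 - 22/213/187) = 12273 + (-11/7 - 22*187/213) = 12273 + (-11/7 - 4114/213) = 12273 - 31141/1491 = 18267902/1491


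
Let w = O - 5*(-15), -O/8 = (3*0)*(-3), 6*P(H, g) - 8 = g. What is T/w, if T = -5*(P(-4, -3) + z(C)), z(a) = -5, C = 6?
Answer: 5/18 ≈ 0.27778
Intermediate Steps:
P(H, g) = 4/3 + g/6
O = 0 (O = -8*3*0*(-3) = -0*(-3) = -8*0 = 0)
T = 125/6 (T = -5*((4/3 + (⅙)*(-3)) - 5) = -5*((4/3 - ½) - 5) = -5*(⅚ - 5) = -5*(-25/6) = 125/6 ≈ 20.833)
w = 75 (w = 0 - 5*(-15) = 0 + 75 = 75)
T/w = (125/6)/75 = (125/6)*(1/75) = 5/18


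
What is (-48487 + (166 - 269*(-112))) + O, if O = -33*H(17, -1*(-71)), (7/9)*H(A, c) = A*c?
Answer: -485830/7 ≈ -69404.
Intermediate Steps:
H(A, c) = 9*A*c/7 (H(A, c) = 9*(A*c)/7 = 9*A*c/7)
O = -358479/7 (O = -297*17*(-1*(-71))/7 = -297*17*71/7 = -33*10863/7 = -358479/7 ≈ -51211.)
(-48487 + (166 - 269*(-112))) + O = (-48487 + (166 - 269*(-112))) - 358479/7 = (-48487 + (166 + 30128)) - 358479/7 = (-48487 + 30294) - 358479/7 = -18193 - 358479/7 = -485830/7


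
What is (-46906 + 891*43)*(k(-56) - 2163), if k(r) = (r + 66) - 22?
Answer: 18689775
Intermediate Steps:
k(r) = 44 + r (k(r) = (66 + r) - 22 = 44 + r)
(-46906 + 891*43)*(k(-56) - 2163) = (-46906 + 891*43)*((44 - 56) - 2163) = (-46906 + 38313)*(-12 - 2163) = -8593*(-2175) = 18689775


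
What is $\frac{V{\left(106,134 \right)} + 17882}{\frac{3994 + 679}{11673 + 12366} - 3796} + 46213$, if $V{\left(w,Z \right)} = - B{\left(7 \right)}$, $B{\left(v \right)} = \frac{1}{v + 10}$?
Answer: $\frac{71678543164664}{1551205307} \approx 46208.0$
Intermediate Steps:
$B{\left(v \right)} = \frac{1}{10 + v}$
$V{\left(w,Z \right)} = - \frac{1}{17}$ ($V{\left(w,Z \right)} = - \frac{1}{10 + 7} = - \frac{1}{17}$)
$\frac{V{\left(106,134 \right)} + 17882}{\frac{3994 + 679}{11673 + 12366} - 3796} + 46213 = \frac{- \frac{1}{17} + 17882}{\frac{3994 + 679}{11673 + 12366} - 3796} + 46213 = \frac{303993}{17 \left(\frac{4673}{24039} - 3796\right)} + 46213 = \frac{303993}{17 \left(- \frac{91247371}{24039}\right)} + 46213 = \frac{303993}{17} \left(- \frac{24039}{91247371}\right) + 46213 = - \frac{7307687727}{1551205307} + 46213 = \frac{71678543164664}{1551205307}$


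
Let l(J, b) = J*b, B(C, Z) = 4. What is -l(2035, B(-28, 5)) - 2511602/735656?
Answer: -2995375721/367828 ≈ -8143.4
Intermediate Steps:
-l(2035, B(-28, 5)) - 2511602/735656 = -2035*4 - 2511602/735656 = -1*8140 - 2511602*1/735656 = -8140 - 1255801/367828 = -2995375721/367828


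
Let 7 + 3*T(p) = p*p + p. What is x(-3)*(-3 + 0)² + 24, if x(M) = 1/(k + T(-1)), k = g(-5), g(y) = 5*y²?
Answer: 8859/368 ≈ 24.073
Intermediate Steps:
T(p) = -7/3 + p/3 + p²/3 (T(p) = -7/3 + (p*p + p)/3 = -7/3 + (p² + p)/3 = -7/3 + (p + p²)/3 = -7/3 + (p/3 + p²/3) = -7/3 + p/3 + p²/3)
k = 125 (k = 5*(-5)² = 5*25 = 125)
x(M) = 3/368 (x(M) = 1/(125 + (-7/3 + (⅓)*(-1) + (⅓)*(-1)²)) = 1/(125 + (-7/3 - ⅓ + (⅓)*1)) = 1/(125 + (-7/3 - ⅓ + ⅓)) = 1/(125 - 7/3) = 1/(368/3) = 3/368)
x(-3)*(-3 + 0)² + 24 = 3*(-3 + 0)²/368 + 24 = (3/368)*(-3)² + 24 = (3/368)*9 + 24 = 27/368 + 24 = 8859/368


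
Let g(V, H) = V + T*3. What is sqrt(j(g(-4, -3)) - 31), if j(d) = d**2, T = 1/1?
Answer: I*sqrt(30) ≈ 5.4772*I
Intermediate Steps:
T = 1 (T = 1*1 = 1)
g(V, H) = 3 + V (g(V, H) = V + 1*3 = V + 3 = 3 + V)
sqrt(j(g(-4, -3)) - 31) = sqrt((3 - 4)**2 - 31) = sqrt((-1)**2 - 31) = sqrt(1 - 31) = sqrt(-30) = I*sqrt(30)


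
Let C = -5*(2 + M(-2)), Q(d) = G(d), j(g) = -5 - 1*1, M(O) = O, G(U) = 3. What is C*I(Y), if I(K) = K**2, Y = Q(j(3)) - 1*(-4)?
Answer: 0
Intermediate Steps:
j(g) = -6 (j(g) = -5 - 1 = -6)
Q(d) = 3
Y = 7 (Y = 3 - 1*(-4) = 3 + 4 = 7)
C = 0 (C = -5*(2 - 2) = -5*0 = 0)
C*I(Y) = 0*7**2 = 0*49 = 0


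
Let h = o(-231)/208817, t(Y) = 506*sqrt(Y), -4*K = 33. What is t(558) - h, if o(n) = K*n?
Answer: -1089/119324 + 1518*sqrt(62) ≈ 11953.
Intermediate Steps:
K = -33/4 (K = -1/4*33 = -33/4 ≈ -8.2500)
o(n) = -33*n/4
h = 1089/119324 (h = -33/4*(-231)/208817 = (7623/4)*(1/208817) = 1089/119324 ≈ 0.0091264)
t(558) - h = 506*sqrt(558) - 1*1089/119324 = 506*(3*sqrt(62)) - 1089/119324 = 1518*sqrt(62) - 1089/119324 = -1089/119324 + 1518*sqrt(62)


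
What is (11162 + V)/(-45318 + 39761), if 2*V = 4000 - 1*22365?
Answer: -3959/11114 ≈ -0.35622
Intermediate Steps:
V = -18365/2 (V = (4000 - 1*22365)/2 = (4000 - 22365)/2 = (1/2)*(-18365) = -18365/2 ≈ -9182.5)
(11162 + V)/(-45318 + 39761) = (11162 - 18365/2)/(-45318 + 39761) = (3959/2)/(-5557) = (3959/2)*(-1/5557) = -3959/11114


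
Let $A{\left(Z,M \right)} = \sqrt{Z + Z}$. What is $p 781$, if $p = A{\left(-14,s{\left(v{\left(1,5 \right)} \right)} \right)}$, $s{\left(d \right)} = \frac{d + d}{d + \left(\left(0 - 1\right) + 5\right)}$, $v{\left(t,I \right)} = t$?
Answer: $1562 i \sqrt{7} \approx 4132.7 i$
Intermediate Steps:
$s{\left(d \right)} = \frac{2 d}{4 + d}$ ($s{\left(d \right)} = \frac{2 d}{d + \left(-1 + 5\right)} = \frac{2 d}{d + 4} = \frac{2 d}{4 + d}$)
$A{\left(Z,M \right)} = \sqrt{2} \sqrt{Z}$ ($A{\left(Z,M \right)} = \sqrt{2 Z} = \sqrt{2} \sqrt{Z}$)
$p = 2 i \sqrt{7}$ ($p = \sqrt{2} \sqrt{-14} = \sqrt{2} i \sqrt{14} = 2 i \sqrt{7} \approx 5.2915 i$)
$p 781 = 2 i \sqrt{7} \cdot 781 = 1562 i \sqrt{7}$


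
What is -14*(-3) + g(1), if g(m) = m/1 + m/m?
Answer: 44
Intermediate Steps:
g(m) = 1 + m (g(m) = m*1 + 1 = m + 1 = 1 + m)
-14*(-3) + g(1) = -14*(-3) + (1 + 1) = 42 + 2 = 44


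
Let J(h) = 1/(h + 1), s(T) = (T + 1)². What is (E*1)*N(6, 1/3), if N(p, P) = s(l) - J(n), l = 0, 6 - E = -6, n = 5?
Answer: 10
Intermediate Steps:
E = 12 (E = 6 - 1*(-6) = 6 + 6 = 12)
s(T) = (1 + T)²
J(h) = 1/(1 + h)
N(p, P) = ⅚ (N(p, P) = (1 + 0)² - 1/(1 + 5) = 1² - 1/6 = 1 - 1*⅙ = 1 - ⅙ = ⅚)
(E*1)*N(6, 1/3) = (12*1)*(⅚) = 12*(⅚) = 10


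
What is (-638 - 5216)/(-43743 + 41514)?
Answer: 5854/2229 ≈ 2.6263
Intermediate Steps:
(-638 - 5216)/(-43743 + 41514) = -5854/(-2229) = -5854*(-1/2229) = 5854/2229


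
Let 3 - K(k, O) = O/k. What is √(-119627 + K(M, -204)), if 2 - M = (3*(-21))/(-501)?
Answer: 2*I*√2927195093/313 ≈ 345.71*I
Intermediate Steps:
M = 313/167 (M = 2 - 3*(-21)/(-501) = 2 - (-63)*(-1)/501 = 2 - 1*21/167 = 2 - 21/167 = 313/167 ≈ 1.8743)
K(k, O) = 3 - O/k
√(-119627 + K(M, -204)) = √(-119627 + (3 - 1*(-204)/313/167)) = √(-119627 + (3 - 1*(-204)*167/313)) = √(-119627 + (3 + 34068/313)) = √(-119627 + 35007/313) = √(-37408244/313) = 2*I*√2927195093/313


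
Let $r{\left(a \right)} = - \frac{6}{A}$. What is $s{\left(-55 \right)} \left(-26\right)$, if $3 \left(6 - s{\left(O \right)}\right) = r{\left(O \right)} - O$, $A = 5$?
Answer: $\frac{4654}{15} \approx 310.27$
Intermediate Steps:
$r{\left(a \right)} = - \frac{6}{5}$
$s{\left(O \right)} = \frac{32}{5} + \frac{O}{3}$ ($s{\left(O \right)} = 6 - \frac{- \frac{6}{5} - O}{3} = 6 + \left(\frac{2}{5} + \frac{O}{3}\right) = \frac{32}{5} + \frac{O}{3}$)
$s{\left(-55 \right)} \left(-26\right) = \left(\frac{32}{5} + \frac{1}{3} \left(-55\right)\right) \left(-26\right) = \left(\frac{32}{5} - \frac{55}{3}\right) \left(-26\right) = \left(- \frac{179}{15}\right) \left(-26\right) = \frac{4654}{15}$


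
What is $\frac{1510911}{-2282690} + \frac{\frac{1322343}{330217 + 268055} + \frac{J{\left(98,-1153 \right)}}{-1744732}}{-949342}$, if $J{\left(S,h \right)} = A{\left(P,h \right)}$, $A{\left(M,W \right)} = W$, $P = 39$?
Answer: $- \frac{3283414166520705737513}{4960576971419878392320} \approx -0.6619$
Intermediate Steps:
$J{\left(S,h \right)} = h$
$\frac{1510911}{-2282690} + \frac{\frac{1322343}{330217 + 268055} + \frac{J{\left(98,-1153 \right)}}{-1744732}}{-949342} = \frac{1510911}{-2282690} + \frac{\frac{1322343}{330217 + 268055} - \frac{1153}{-1744732}}{-949342} = 1510911 \left(- \frac{1}{2282690}\right) + \left(\frac{1322343}{598272} - - \frac{1153}{1744732}\right) \left(- \frac{1}{949342}\right) = - \frac{1510911}{2282690} + \left(1322343 \cdot \frac{1}{598272} + \frac{1153}{1744732}\right) \left(- \frac{1}{949342}\right) = - \frac{1510911}{2282690} + \left(\frac{23199}{10496} + \frac{1153}{1744732}\right) \left(- \frac{1}{949342}\right) = - \frac{1510911}{2282690} + \frac{10122034889}{4578176768} \left(- \frac{1}{949342}\right) = - \frac{1510911}{2282690} - \frac{10122034889}{4346255489286656} = - \frac{3283414166520705737513}{4960576971419878392320}$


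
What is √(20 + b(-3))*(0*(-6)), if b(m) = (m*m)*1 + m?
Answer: 0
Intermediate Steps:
b(m) = m + m² (b(m) = m²*1 + m = m² + m = m + m²)
√(20 + b(-3))*(0*(-6)) = √(20 - 3*(1 - 3))*(0*(-6)) = √(20 - 3*(-2))*0 = √(20 + 6)*0 = √26*0 = 0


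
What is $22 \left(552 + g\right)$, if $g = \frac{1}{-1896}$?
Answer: $\frac{11512501}{948} \approx 12144.0$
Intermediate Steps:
$g = - \frac{1}{1896} \approx -0.00052743$
$22 \left(552 + g\right) = 22 \left(552 - \frac{1}{1896}\right) = 22 \cdot \frac{1046591}{1896} = \frac{11512501}{948}$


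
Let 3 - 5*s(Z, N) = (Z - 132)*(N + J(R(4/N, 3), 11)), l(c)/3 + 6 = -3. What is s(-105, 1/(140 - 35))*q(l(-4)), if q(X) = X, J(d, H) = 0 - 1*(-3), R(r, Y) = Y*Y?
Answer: -676863/175 ≈ -3867.8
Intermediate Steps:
R(r, Y) = Y²
l(c) = -27 (l(c) = -18 + 3*(-3) = -18 - 9 = -27)
J(d, H) = 3 (J(d, H) = 0 + 3 = 3)
s(Z, N) = ⅗ - (-132 + Z)*(3 + N)/5 (s(Z, N) = ⅗ - (Z - 132)*(N + 3)/5 = ⅗ - (-132 + Z)*(3 + N)/5)
s(-105, 1/(140 - 35))*q(l(-4)) = (399/5 - ⅗*(-105) + 132/(5*(140 - 35)) - ⅕*(-105)/(140 - 35))*(-27) = (399/5 + 63 + (132/5)/105 - ⅕*(-105)/105)*(-27) = (399/5 + 63 + (132/5)*(1/105) - ⅕*1/105*(-105))*(-27) = (399/5 + 63 + 44/175 + ⅕)*(-27) = (25069/175)*(-27) = -676863/175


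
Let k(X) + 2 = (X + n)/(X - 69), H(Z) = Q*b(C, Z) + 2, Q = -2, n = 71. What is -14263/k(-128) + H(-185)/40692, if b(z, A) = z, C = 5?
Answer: 28584206629/3428301 ≈ 8337.7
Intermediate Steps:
H(Z) = -8 (H(Z) = -2*5 + 2 = -10 + 2 = -8)
k(X) = -2 + (71 + X)/(-69 + X) (k(X) = -2 + (X + 71)/(X - 69) = -2 + (71 + X)/(-69 + X))
-14263/k(-128) + H(-185)/40692 = -14263*(-69 - 128)/(209 - 1*(-128)) - 8/40692 = -14263*(-197/(209 + 128)) - 8*1/40692 = -14263/((-1/197*337)) - 2/10173 = -14263/(-337/197) - 2/10173 = -14263*(-197/337) - 2/10173 = 2809811/337 - 2/10173 = 28584206629/3428301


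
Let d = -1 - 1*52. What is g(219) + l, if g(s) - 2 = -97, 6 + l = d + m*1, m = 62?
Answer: -92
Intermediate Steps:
d = -53 (d = -1 - 52 = -53)
l = 3 (l = -6 + (-53 + 62*1) = -6 + (-53 + 62) = -6 + 9 = 3)
g(s) = -95 (g(s) = 2 - 97 = -95)
g(219) + l = -95 + 3 = -92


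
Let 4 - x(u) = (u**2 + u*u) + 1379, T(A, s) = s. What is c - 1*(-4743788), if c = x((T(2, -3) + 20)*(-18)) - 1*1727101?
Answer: 2828040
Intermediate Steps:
x(u) = -1375 - 2*u**2 (x(u) = 4 - ((u**2 + u*u) + 1379) = 4 - ((u**2 + u**2) + 1379) = 4 - (2*u**2 + 1379) = 4 - (1379 + 2*u**2) = 4 + (-1379 - 2*u**2) = -1375 - 2*u**2)
c = -1915748 (c = (-1375 - 2*324*(-3 + 20)**2) - 1*1727101 = (-1375 - 2*(17*(-18))**2) - 1727101 = (-1375 - 2*(-306)**2) - 1727101 = (-1375 - 2*93636) - 1727101 = (-1375 - 187272) - 1727101 = -188647 - 1727101 = -1915748)
c - 1*(-4743788) = -1915748 - 1*(-4743788) = -1915748 + 4743788 = 2828040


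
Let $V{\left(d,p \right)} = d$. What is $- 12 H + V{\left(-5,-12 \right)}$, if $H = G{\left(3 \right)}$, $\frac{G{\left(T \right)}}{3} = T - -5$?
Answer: $-293$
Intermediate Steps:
$G{\left(T \right)} = 15 + 3 T$ ($G{\left(T \right)} = 3 \left(T - -5\right) = 3 \left(T + 5\right) = 3 \left(5 + T\right) = 15 + 3 T$)
$H = 24$ ($H = 15 + 3 \cdot 3 = 15 + 9 = 24$)
$- 12 H + V{\left(-5,-12 \right)} = \left(-12\right) 24 - 5 = -288 - 5 = -293$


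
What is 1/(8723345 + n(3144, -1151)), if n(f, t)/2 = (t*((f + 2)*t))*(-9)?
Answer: -1/75012107683 ≈ -1.3331e-11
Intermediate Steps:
n(f, t) = -18*t²*(2 + f) (n(f, t) = 2*((t*((f + 2)*t))*(-9)) = 2*((t*((2 + f)*t))*(-9)) = 2*((t*(t*(2 + f)))*(-9)) = 2*((t²*(2 + f))*(-9)) = 2*(-9*t²*(2 + f)) = -18*t²*(2 + f))
1/(8723345 + n(3144, -1151)) = 1/(8723345 + 18*(-1151)²*(-2 - 1*3144)) = 1/(8723345 + 18*1324801*(-2 - 3144)) = 1/(8723345 + 18*1324801*(-3146)) = 1/(8723345 - 75020831028) = 1/(-75012107683) = -1/75012107683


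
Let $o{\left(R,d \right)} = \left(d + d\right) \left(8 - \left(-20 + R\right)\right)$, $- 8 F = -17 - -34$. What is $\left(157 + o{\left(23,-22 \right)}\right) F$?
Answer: $\frac{1071}{8} \approx 133.88$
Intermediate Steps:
$F = - \frac{17}{8}$ ($F = - \frac{-17 - -34}{8} = - \frac{-17 + 34}{8} = \left(- \frac{1}{8}\right) 17 = - \frac{17}{8} \approx -2.125$)
$o{\left(R,d \right)} = 2 d \left(28 - R\right)$
$\left(157 + o{\left(23,-22 \right)}\right) F = \left(157 + 2 \left(-22\right) \left(28 - 23\right)\right) \left(- \frac{17}{8}\right) = \left(157 + 2 \left(-22\right) 5\right) \left(- \frac{17}{8}\right) = \left(157 - 220\right) \left(- \frac{17}{8}\right) = \left(-63\right) \left(- \frac{17}{8}\right) = \frac{1071}{8}$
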